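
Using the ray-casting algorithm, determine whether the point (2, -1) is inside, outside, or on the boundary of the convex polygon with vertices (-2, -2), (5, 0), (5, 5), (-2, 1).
The point (2, -1) lies strictly outside the polygon

Cast a horizontal ray to the right from the query point and count how many polygon edges it crosses (each edge strictly once or zero times, handled with the usual half-open convention). 
Parity of crossings → even ⇒ outside.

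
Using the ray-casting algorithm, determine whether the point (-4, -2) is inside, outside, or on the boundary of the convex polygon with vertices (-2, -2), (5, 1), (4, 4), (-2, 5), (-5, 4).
The point (-4, -2) lies strictly outside the polygon

Cast a horizontal ray to the right from the query point and count how many polygon edges it crosses (each edge strictly once or zero times, handled with the usual half-open convention). 
Parity of crossings → even ⇒ outside.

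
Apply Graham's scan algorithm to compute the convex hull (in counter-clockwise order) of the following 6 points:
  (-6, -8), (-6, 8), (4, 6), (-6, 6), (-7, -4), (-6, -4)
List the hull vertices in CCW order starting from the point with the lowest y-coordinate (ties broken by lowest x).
Hull (CCW) = [(-6, -8), (4, 6), (-6, 8), (-7, -4)]

Graham scan procedure:
  1. Find the pivot p₀ = point with lowest y (tie → lowest x): (-6, -8).
  2. Sort the remaining points by polar angle around p₀.
  3. Walk through sorted points, maintaining a stack; pop the top while the last three entries make a non-left turn (cross product ≤ 0).
  4. Final stack is the convex hull in CCW order: (-6, -8), (4, 6), (-6, 8), (-7, -4).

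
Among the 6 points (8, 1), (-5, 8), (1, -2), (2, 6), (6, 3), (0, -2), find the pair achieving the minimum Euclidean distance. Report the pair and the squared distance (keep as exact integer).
Pair = ((1, -2), (0, -2)); squared distance = 1

Compute all C(6, 2) = 15 pairwise squared distances (x_i − x_j)² + (y_i − y_j)². The minimum is 1, attained by the pair ((1, -2), (0, -2)).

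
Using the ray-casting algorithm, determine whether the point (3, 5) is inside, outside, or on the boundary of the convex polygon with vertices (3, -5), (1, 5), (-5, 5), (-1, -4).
The point (3, 5) lies strictly outside the polygon

Cast a horizontal ray to the right from the query point and count how many polygon edges it crosses (each edge strictly once or zero times, handled with the usual half-open convention). 
Parity of crossings → even ⇒ outside.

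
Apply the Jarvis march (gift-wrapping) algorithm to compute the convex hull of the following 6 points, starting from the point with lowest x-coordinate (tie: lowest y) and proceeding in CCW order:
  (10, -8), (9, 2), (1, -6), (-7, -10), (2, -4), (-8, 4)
Hull (CCW) = [(-8, 4), (-7, -10), (10, -8), (9, 2)]

Jarvis march: at each step, from the current hull vertex p, select the next vertex q as the point such that every other point lies strictly to the left of (or on) the directed line p → q. (Equivalently: for every other point r, the cross product (q − p) × (r − p) ≥ 0.)
Starting point (lowest x, tie lowest y): (-8, 4). Wrap until returning to start. Resulting hull: (-8, 4), (-7, -10), (10, -8), (9, 2).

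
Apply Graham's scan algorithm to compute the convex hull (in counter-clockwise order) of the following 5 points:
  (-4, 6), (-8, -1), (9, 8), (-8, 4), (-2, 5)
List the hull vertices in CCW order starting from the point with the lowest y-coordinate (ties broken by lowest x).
Hull (CCW) = [(-8, -1), (9, 8), (-4, 6), (-8, 4)]

Graham scan procedure:
  1. Find the pivot p₀ = point with lowest y (tie → lowest x): (-8, -1).
  2. Sort the remaining points by polar angle around p₀.
  3. Walk through sorted points, maintaining a stack; pop the top while the last three entries make a non-left turn (cross product ≤ 0).
  4. Final stack is the convex hull in CCW order: (-8, -1), (9, 8), (-4, 6), (-8, 4).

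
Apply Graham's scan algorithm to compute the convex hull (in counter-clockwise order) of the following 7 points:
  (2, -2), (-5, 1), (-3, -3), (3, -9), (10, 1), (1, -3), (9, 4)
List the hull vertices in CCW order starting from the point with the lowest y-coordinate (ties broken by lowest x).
Hull (CCW) = [(3, -9), (10, 1), (9, 4), (-5, 1), (-3, -3)]

Graham scan procedure:
  1. Find the pivot p₀ = point with lowest y (tie → lowest x): (3, -9).
  2. Sort the remaining points by polar angle around p₀.
  3. Walk through sorted points, maintaining a stack; pop the top while the last three entries make a non-left turn (cross product ≤ 0).
  4. Final stack is the convex hull in CCW order: (3, -9), (10, 1), (9, 4), (-5, 1), (-3, -3).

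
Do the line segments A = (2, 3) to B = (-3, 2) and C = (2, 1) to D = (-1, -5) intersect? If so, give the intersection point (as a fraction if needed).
No (intersection of containing lines falls outside at least one segment)

Parametrize and solve: t = -2/9, s = -10/27. At least one of these is outside [0, 1], so the segments do not intersect.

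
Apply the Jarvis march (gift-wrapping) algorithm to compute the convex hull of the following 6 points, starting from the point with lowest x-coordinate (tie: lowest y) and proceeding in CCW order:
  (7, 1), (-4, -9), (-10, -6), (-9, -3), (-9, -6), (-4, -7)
Hull (CCW) = [(-10, -6), (-4, -9), (7, 1), (-9, -3)]

Jarvis march: at each step, from the current hull vertex p, select the next vertex q as the point such that every other point lies strictly to the left of (or on) the directed line p → q. (Equivalently: for every other point r, the cross product (q − p) × (r − p) ≥ 0.)
Starting point (lowest x, tie lowest y): (-10, -6). Wrap until returning to start. Resulting hull: (-10, -6), (-4, -9), (7, 1), (-9, -3).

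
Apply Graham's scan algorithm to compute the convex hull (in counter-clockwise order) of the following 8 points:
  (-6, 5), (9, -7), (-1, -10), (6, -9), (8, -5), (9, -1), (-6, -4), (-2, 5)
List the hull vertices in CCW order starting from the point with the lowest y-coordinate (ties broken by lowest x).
Hull (CCW) = [(-1, -10), (6, -9), (9, -7), (9, -1), (-2, 5), (-6, 5), (-6, -4)]

Graham scan procedure:
  1. Find the pivot p₀ = point with lowest y (tie → lowest x): (-1, -10).
  2. Sort the remaining points by polar angle around p₀.
  3. Walk through sorted points, maintaining a stack; pop the top while the last three entries make a non-left turn (cross product ≤ 0).
  4. Final stack is the convex hull in CCW order: (-1, -10), (6, -9), (9, -7), (9, -1), (-2, 5), (-6, 5), (-6, -4).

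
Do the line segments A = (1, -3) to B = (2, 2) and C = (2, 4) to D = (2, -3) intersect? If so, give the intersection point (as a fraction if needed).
Yes; intersection at (2, 2) (t = 1 on AB, s = 2/7 on CD)

Parametrize AB as A + t(B − A) = (1 + 1 t, -3 + 5 t) and CD as C + s(D − C) = (2 + 0 s, 4 + -7 s). Solve the linear system for (t, s). Determinant = 7 ≠ 0, so a unique intersection of the containing lines exists. Solution: t = 1, s = 2/7 — both in [0, 1], so the segments cross. Intersection point: (2, 2).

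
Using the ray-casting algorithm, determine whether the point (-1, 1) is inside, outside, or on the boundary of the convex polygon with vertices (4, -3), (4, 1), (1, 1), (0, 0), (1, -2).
The point (-1, 1) lies strictly outside the polygon

Cast a horizontal ray to the right from the query point and count how many polygon edges it crosses (each edge strictly once or zero times, handled with the usual half-open convention). 
Parity of crossings → even ⇒ outside.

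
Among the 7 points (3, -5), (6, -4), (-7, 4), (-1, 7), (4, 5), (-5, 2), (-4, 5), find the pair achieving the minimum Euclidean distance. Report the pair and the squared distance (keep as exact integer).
Pair = ((-7, 4), (-5, 2)); squared distance = 8

Compute all C(7, 2) = 21 pairwise squared distances (x_i − x_j)² + (y_i − y_j)². The minimum is 8, attained by the pair ((-7, 4), (-5, 2)).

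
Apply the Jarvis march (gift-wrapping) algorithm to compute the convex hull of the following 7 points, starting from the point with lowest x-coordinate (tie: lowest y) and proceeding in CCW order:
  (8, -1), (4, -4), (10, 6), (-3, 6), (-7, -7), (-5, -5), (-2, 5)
Hull (CCW) = [(-7, -7), (4, -4), (8, -1), (10, 6), (-3, 6)]

Jarvis march: at each step, from the current hull vertex p, select the next vertex q as the point such that every other point lies strictly to the left of (or on) the directed line p → q. (Equivalently: for every other point r, the cross product (q − p) × (r − p) ≥ 0.)
Starting point (lowest x, tie lowest y): (-7, -7). Wrap until returning to start. Resulting hull: (-7, -7), (4, -4), (8, -1), (10, 6), (-3, 6).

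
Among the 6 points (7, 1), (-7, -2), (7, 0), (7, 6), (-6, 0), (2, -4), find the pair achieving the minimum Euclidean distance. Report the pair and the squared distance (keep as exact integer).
Pair = ((7, 1), (7, 0)); squared distance = 1

Compute all C(6, 2) = 15 pairwise squared distances (x_i − x_j)² + (y_i − y_j)². The minimum is 1, attained by the pair ((7, 1), (7, 0)).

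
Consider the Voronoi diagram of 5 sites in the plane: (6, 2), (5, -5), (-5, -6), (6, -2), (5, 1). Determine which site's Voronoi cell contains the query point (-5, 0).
Nearest site = (-5, -6)

The Voronoi cell of site s contains exactly those query points closer to s than to any other site. Compute squared distances from q = (-5, 0) to each site:
  (-5 − -5)² + (-6 − 0)² = 36
  (5 − -5)² + (1 − 0)² = 101
  (5 − -5)² + (-5 − 0)² = 125
  (6 − -5)² + (-2 − 0)² = 125
  (6 − -5)² + (2 − 0)² = 125
Minimum is attained by (-5, -6), so q lies in its Voronoi cell.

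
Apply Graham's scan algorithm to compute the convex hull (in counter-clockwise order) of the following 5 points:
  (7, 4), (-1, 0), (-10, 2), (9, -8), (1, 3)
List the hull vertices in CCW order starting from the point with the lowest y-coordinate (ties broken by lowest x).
Hull (CCW) = [(9, -8), (7, 4), (-10, 2)]

Graham scan procedure:
  1. Find the pivot p₀ = point with lowest y (tie → lowest x): (9, -8).
  2. Sort the remaining points by polar angle around p₀.
  3. Walk through sorted points, maintaining a stack; pop the top while the last three entries make a non-left turn (cross product ≤ 0).
  4. Final stack is the convex hull in CCW order: (9, -8), (7, 4), (-10, 2).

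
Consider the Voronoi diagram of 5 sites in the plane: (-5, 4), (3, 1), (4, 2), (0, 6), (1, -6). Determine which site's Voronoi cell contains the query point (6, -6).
Nearest site = (1, -6)

The Voronoi cell of site s contains exactly those query points closer to s than to any other site. Compute squared distances from q = (6, -6) to each site:
  (1 − 6)² + (-6 − -6)² = 25
  (3 − 6)² + (1 − -6)² = 58
  (4 − 6)² + (2 − -6)² = 68
  (0 − 6)² + (6 − -6)² = 180
  (-5 − 6)² + (4 − -6)² = 221
Minimum is attained by (1, -6), so q lies in its Voronoi cell.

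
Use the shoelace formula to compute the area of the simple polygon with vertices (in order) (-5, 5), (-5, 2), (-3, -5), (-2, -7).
Area = 6

Shoelace formula: Area = (1/2) |Σ_i (x_i · y_{i+1} − x_{i+1} · y_i)| (indices mod n). Compute each cross term:
  (-5)(2) − (-5)(5) = 15
  (-5)(-5) − (-3)(2) = 31
  (-3)(-7) − (-2)(-5) = 11
  (-2)(5) − (-5)(-7) = -45
Sum = 12, so (signed) Area = 12/2 = 6, |Area| = 6.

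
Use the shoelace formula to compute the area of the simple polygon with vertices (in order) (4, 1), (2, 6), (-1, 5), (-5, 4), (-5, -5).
Area = 119/2

Shoelace formula: Area = (1/2) |Σ_i (x_i · y_{i+1} − x_{i+1} · y_i)| (indices mod n). Compute each cross term:
  (4)(6) − (2)(1) = 22
  (2)(5) − (-1)(6) = 16
  (-1)(4) − (-5)(5) = 21
  (-5)(-5) − (-5)(4) = 45
  (-5)(1) − (4)(-5) = 15
Sum = 119, so (signed) Area = 119/2 = 119/2, |Area| = 119/2.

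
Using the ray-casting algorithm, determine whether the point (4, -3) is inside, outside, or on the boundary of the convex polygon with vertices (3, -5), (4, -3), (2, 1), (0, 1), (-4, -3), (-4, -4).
The point (4, -3) lies on the polygon boundary

Boundary check: the query satisfies the collinearity and bounding-box conditions for some polygon edge, so it lies exactly on the boundary.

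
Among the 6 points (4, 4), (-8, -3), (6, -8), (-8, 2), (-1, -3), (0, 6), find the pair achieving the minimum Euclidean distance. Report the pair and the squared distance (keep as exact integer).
Pair = ((4, 4), (0, 6)); squared distance = 20

Compute all C(6, 2) = 15 pairwise squared distances (x_i − x_j)² + (y_i − y_j)². The minimum is 20, attained by the pair ((4, 4), (0, 6)).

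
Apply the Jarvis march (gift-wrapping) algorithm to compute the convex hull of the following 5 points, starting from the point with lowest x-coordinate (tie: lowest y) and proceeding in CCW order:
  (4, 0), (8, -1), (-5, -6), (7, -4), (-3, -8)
Hull (CCW) = [(-5, -6), (-3, -8), (7, -4), (8, -1), (4, 0)]

Jarvis march: at each step, from the current hull vertex p, select the next vertex q as the point such that every other point lies strictly to the left of (or on) the directed line p → q. (Equivalently: for every other point r, the cross product (q − p) × (r − p) ≥ 0.)
Starting point (lowest x, tie lowest y): (-5, -6). Wrap until returning to start. Resulting hull: (-5, -6), (-3, -8), (7, -4), (8, -1), (4, 0).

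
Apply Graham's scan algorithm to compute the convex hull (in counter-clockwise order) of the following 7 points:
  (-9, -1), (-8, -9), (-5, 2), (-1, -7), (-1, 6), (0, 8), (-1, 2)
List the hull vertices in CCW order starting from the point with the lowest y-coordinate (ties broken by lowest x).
Hull (CCW) = [(-8, -9), (-1, -7), (0, 8), (-9, -1)]

Graham scan procedure:
  1. Find the pivot p₀ = point with lowest y (tie → lowest x): (-8, -9).
  2. Sort the remaining points by polar angle around p₀.
  3. Walk through sorted points, maintaining a stack; pop the top while the last three entries make a non-left turn (cross product ≤ 0).
  4. Final stack is the convex hull in CCW order: (-8, -9), (-1, -7), (0, 8), (-9, -1).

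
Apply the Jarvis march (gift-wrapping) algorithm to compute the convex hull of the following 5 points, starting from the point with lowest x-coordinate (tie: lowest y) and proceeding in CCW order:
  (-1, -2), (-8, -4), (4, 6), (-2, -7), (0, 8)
Hull (CCW) = [(-8, -4), (-2, -7), (4, 6), (0, 8)]

Jarvis march: at each step, from the current hull vertex p, select the next vertex q as the point such that every other point lies strictly to the left of (or on) the directed line p → q. (Equivalently: for every other point r, the cross product (q − p) × (r − p) ≥ 0.)
Starting point (lowest x, tie lowest y): (-8, -4). Wrap until returning to start. Resulting hull: (-8, -4), (-2, -7), (4, 6), (0, 8).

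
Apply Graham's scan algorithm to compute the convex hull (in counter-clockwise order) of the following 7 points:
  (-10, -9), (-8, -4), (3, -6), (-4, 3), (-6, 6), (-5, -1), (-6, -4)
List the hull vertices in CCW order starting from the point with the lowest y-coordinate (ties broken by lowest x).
Hull (CCW) = [(-10, -9), (3, -6), (-6, 6)]

Graham scan procedure:
  1. Find the pivot p₀ = point with lowest y (tie → lowest x): (-10, -9).
  2. Sort the remaining points by polar angle around p₀.
  3. Walk through sorted points, maintaining a stack; pop the top while the last three entries make a non-left turn (cross product ≤ 0).
  4. Final stack is the convex hull in CCW order: (-10, -9), (3, -6), (-6, 6).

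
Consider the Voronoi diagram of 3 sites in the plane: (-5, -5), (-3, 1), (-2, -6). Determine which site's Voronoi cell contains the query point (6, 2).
Nearest site = (-3, 1)

The Voronoi cell of site s contains exactly those query points closer to s than to any other site. Compute squared distances from q = (6, 2) to each site:
  (-3 − 6)² + (1 − 2)² = 82
  (-2 − 6)² + (-6 − 2)² = 128
  (-5 − 6)² + (-5 − 2)² = 170
Minimum is attained by (-3, 1), so q lies in its Voronoi cell.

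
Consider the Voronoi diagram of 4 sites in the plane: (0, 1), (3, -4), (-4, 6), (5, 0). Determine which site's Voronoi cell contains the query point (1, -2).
Nearest site = (3, -4)

The Voronoi cell of site s contains exactly those query points closer to s than to any other site. Compute squared distances from q = (1, -2) to each site:
  (3 − 1)² + (-4 − -2)² = 8
  (0 − 1)² + (1 − -2)² = 10
  (5 − 1)² + (0 − -2)² = 20
  (-4 − 1)² + (6 − -2)² = 89
Minimum is attained by (3, -4), so q lies in its Voronoi cell.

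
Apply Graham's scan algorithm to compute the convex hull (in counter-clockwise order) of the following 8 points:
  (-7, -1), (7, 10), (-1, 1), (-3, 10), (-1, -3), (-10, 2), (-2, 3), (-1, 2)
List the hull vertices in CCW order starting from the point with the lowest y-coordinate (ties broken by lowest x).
Hull (CCW) = [(-1, -3), (7, 10), (-3, 10), (-10, 2), (-7, -1)]

Graham scan procedure:
  1. Find the pivot p₀ = point with lowest y (tie → lowest x): (-1, -3).
  2. Sort the remaining points by polar angle around p₀.
  3. Walk through sorted points, maintaining a stack; pop the top while the last three entries make a non-left turn (cross product ≤ 0).
  4. Final stack is the convex hull in CCW order: (-1, -3), (7, 10), (-3, 10), (-10, 2), (-7, -1).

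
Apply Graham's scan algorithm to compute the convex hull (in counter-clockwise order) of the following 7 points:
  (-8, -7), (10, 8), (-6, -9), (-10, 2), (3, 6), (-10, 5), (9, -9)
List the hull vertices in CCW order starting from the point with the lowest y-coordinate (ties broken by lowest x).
Hull (CCW) = [(-6, -9), (9, -9), (10, 8), (-10, 5), (-10, 2), (-8, -7)]

Graham scan procedure:
  1. Find the pivot p₀ = point with lowest y (tie → lowest x): (-6, -9).
  2. Sort the remaining points by polar angle around p₀.
  3. Walk through sorted points, maintaining a stack; pop the top while the last three entries make a non-left turn (cross product ≤ 0).
  4. Final stack is the convex hull in CCW order: (-6, -9), (9, -9), (10, 8), (-10, 5), (-10, 2), (-8, -7).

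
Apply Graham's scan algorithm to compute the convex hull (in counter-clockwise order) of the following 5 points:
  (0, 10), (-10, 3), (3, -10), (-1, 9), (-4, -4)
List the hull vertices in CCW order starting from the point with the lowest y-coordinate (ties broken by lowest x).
Hull (CCW) = [(3, -10), (0, 10), (-10, 3), (-4, -4)]

Graham scan procedure:
  1. Find the pivot p₀ = point with lowest y (tie → lowest x): (3, -10).
  2. Sort the remaining points by polar angle around p₀.
  3. Walk through sorted points, maintaining a stack; pop the top while the last three entries make a non-left turn (cross product ≤ 0).
  4. Final stack is the convex hull in CCW order: (3, -10), (0, 10), (-10, 3), (-4, -4).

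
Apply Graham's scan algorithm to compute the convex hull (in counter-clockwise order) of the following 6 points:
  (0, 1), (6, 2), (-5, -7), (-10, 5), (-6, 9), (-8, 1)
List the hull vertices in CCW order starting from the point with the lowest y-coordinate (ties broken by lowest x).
Hull (CCW) = [(-5, -7), (6, 2), (-6, 9), (-10, 5)]

Graham scan procedure:
  1. Find the pivot p₀ = point with lowest y (tie → lowest x): (-5, -7).
  2. Sort the remaining points by polar angle around p₀.
  3. Walk through sorted points, maintaining a stack; pop the top while the last three entries make a non-left turn (cross product ≤ 0).
  4. Final stack is the convex hull in CCW order: (-5, -7), (6, 2), (-6, 9), (-10, 5).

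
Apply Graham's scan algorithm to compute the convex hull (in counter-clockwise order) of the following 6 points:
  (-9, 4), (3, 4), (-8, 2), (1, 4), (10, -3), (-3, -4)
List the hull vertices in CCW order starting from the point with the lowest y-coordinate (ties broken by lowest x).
Hull (CCW) = [(-3, -4), (10, -3), (3, 4), (-9, 4), (-8, 2)]

Graham scan procedure:
  1. Find the pivot p₀ = point with lowest y (tie → lowest x): (-3, -4).
  2. Sort the remaining points by polar angle around p₀.
  3. Walk through sorted points, maintaining a stack; pop the top while the last three entries make a non-left turn (cross product ≤ 0).
  4. Final stack is the convex hull in CCW order: (-3, -4), (10, -3), (3, 4), (-9, 4), (-8, 2).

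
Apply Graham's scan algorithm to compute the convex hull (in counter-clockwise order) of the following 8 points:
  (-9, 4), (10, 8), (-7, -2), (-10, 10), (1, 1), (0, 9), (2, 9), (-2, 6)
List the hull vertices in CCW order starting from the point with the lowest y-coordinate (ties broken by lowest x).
Hull (CCW) = [(-7, -2), (1, 1), (10, 8), (2, 9), (-10, 10), (-9, 4)]

Graham scan procedure:
  1. Find the pivot p₀ = point with lowest y (tie → lowest x): (-7, -2).
  2. Sort the remaining points by polar angle around p₀.
  3. Walk through sorted points, maintaining a stack; pop the top while the last three entries make a non-left turn (cross product ≤ 0).
  4. Final stack is the convex hull in CCW order: (-7, -2), (1, 1), (10, 8), (2, 9), (-10, 10), (-9, 4).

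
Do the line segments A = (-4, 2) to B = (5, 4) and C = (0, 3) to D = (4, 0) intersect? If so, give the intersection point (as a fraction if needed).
Yes; intersection at (4/35, 102/35) (t = 16/35 on AB, s = 1/35 on CD)

Parametrize AB as A + t(B − A) = (-4 + 9 t, 2 + 2 t) and CD as C + s(D − C) = (0 + 4 s, 3 + -3 s). Solve the linear system for (t, s). Determinant = 35 ≠ 0, so a unique intersection of the containing lines exists. Solution: t = 16/35, s = 1/35 — both in [0, 1], so the segments cross. Intersection point: (4/35, 102/35).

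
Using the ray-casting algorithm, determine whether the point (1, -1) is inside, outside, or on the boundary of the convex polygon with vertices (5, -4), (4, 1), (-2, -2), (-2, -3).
The point (1, -1) lies strictly inside the polygon

Cast a horizontal ray to the right from the query point and count how many polygon edges it crosses (each edge strictly once or zero times, handled with the usual half-open convention). 
Parity of crossings → odd ⇒ inside.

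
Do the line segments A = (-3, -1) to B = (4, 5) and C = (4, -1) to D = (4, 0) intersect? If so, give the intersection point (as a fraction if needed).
No (intersection of containing lines falls outside at least one segment)

Parametrize and solve: t = 1, s = 6. At least one of these is outside [0, 1], so the segments do not intersect.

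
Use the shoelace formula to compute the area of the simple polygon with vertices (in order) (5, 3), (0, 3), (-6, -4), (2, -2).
Area = 69/2

Shoelace formula: Area = (1/2) |Σ_i (x_i · y_{i+1} − x_{i+1} · y_i)| (indices mod n). Compute each cross term:
  (5)(3) − (0)(3) = 15
  (0)(-4) − (-6)(3) = 18
  (-6)(-2) − (2)(-4) = 20
  (2)(3) − (5)(-2) = 16
Sum = 69, so (signed) Area = 69/2 = 69/2, |Area| = 69/2.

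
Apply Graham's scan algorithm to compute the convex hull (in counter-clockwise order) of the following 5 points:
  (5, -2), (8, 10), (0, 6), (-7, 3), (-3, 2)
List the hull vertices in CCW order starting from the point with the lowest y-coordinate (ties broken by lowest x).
Hull (CCW) = [(5, -2), (8, 10), (-7, 3)]

Graham scan procedure:
  1. Find the pivot p₀ = point with lowest y (tie → lowest x): (5, -2).
  2. Sort the remaining points by polar angle around p₀.
  3. Walk through sorted points, maintaining a stack; pop the top while the last three entries make a non-left turn (cross product ≤ 0).
  4. Final stack is the convex hull in CCW order: (5, -2), (8, 10), (-7, 3).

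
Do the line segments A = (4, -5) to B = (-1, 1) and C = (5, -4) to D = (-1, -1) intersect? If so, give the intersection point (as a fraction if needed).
Yes; intersection at (13/7, -17/7) (t = 3/7 on AB, s = 11/21 on CD)

Parametrize AB as A + t(B − A) = (4 + -5 t, -5 + 6 t) and CD as C + s(D − C) = (5 + -6 s, -4 + 3 s). Solve the linear system for (t, s). Determinant = -21 ≠ 0, so a unique intersection of the containing lines exists. Solution: t = 3/7, s = 11/21 — both in [0, 1], so the segments cross. Intersection point: (13/7, -17/7).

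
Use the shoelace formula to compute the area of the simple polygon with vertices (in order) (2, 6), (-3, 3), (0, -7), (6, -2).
Area = 127/2

Shoelace formula: Area = (1/2) |Σ_i (x_i · y_{i+1} − x_{i+1} · y_i)| (indices mod n). Compute each cross term:
  (2)(3) − (-3)(6) = 24
  (-3)(-7) − (0)(3) = 21
  (0)(-2) − (6)(-7) = 42
  (6)(6) − (2)(-2) = 40
Sum = 127, so (signed) Area = 127/2 = 127/2, |Area| = 127/2.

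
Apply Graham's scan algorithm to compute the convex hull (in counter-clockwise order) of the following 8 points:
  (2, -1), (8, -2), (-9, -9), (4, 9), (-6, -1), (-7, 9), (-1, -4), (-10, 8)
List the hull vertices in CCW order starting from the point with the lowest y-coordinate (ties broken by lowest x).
Hull (CCW) = [(-9, -9), (8, -2), (4, 9), (-7, 9), (-10, 8)]

Graham scan procedure:
  1. Find the pivot p₀ = point with lowest y (tie → lowest x): (-9, -9).
  2. Sort the remaining points by polar angle around p₀.
  3. Walk through sorted points, maintaining a stack; pop the top while the last three entries make a non-left turn (cross product ≤ 0).
  4. Final stack is the convex hull in CCW order: (-9, -9), (8, -2), (4, 9), (-7, 9), (-10, 8).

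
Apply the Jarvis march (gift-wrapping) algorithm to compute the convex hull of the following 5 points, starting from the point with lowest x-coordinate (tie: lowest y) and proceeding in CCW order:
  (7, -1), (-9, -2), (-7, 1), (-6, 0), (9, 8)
Hull (CCW) = [(-9, -2), (7, -1), (9, 8), (-7, 1)]

Jarvis march: at each step, from the current hull vertex p, select the next vertex q as the point such that every other point lies strictly to the left of (or on) the directed line p → q. (Equivalently: for every other point r, the cross product (q − p) × (r − p) ≥ 0.)
Starting point (lowest x, tie lowest y): (-9, -2). Wrap until returning to start. Resulting hull: (-9, -2), (7, -1), (9, 8), (-7, 1).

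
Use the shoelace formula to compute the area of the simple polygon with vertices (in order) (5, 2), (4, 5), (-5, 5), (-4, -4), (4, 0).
Area = 63

Shoelace formula: Area = (1/2) |Σ_i (x_i · y_{i+1} − x_{i+1} · y_i)| (indices mod n). Compute each cross term:
  (5)(5) − (4)(2) = 17
  (4)(5) − (-5)(5) = 45
  (-5)(-4) − (-4)(5) = 40
  (-4)(0) − (4)(-4) = 16
  (4)(2) − (5)(0) = 8
Sum = 126, so (signed) Area = 126/2 = 63, |Area| = 63.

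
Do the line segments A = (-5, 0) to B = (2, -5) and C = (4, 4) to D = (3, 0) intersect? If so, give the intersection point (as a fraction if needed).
No (intersection of containing lines falls outside at least one segment)

Parametrize and solve: t = 32/33, s = 73/33. At least one of these is outside [0, 1], so the segments do not intersect.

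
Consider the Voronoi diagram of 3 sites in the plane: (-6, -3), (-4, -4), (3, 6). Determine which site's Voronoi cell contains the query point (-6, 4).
Nearest site = (-6, -3)

The Voronoi cell of site s contains exactly those query points closer to s than to any other site. Compute squared distances from q = (-6, 4) to each site:
  (-6 − -6)² + (-3 − 4)² = 49
  (-4 − -6)² + (-4 − 4)² = 68
  (3 − -6)² + (6 − 4)² = 85
Minimum is attained by (-6, -3), so q lies in its Voronoi cell.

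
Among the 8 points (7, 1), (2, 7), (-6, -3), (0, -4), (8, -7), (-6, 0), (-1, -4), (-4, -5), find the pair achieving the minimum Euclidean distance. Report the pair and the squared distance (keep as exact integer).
Pair = ((0, -4), (-1, -4)); squared distance = 1

Compute all C(8, 2) = 28 pairwise squared distances (x_i − x_j)² + (y_i − y_j)². The minimum is 1, attained by the pair ((0, -4), (-1, -4)).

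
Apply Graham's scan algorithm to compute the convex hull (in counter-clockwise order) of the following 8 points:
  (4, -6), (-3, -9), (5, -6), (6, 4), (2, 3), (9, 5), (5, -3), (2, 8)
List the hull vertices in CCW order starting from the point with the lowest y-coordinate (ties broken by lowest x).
Hull (CCW) = [(-3, -9), (5, -6), (9, 5), (2, 8)]

Graham scan procedure:
  1. Find the pivot p₀ = point with lowest y (tie → lowest x): (-3, -9).
  2. Sort the remaining points by polar angle around p₀.
  3. Walk through sorted points, maintaining a stack; pop the top while the last three entries make a non-left turn (cross product ≤ 0).
  4. Final stack is the convex hull in CCW order: (-3, -9), (5, -6), (9, 5), (2, 8).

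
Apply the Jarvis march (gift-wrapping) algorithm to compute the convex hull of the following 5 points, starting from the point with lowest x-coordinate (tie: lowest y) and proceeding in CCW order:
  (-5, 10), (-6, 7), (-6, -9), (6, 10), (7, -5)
Hull (CCW) = [(-6, -9), (7, -5), (6, 10), (-5, 10), (-6, 7)]

Jarvis march: at each step, from the current hull vertex p, select the next vertex q as the point such that every other point lies strictly to the left of (or on) the directed line p → q. (Equivalently: for every other point r, the cross product (q − p) × (r − p) ≥ 0.)
Starting point (lowest x, tie lowest y): (-6, -9). Wrap until returning to start. Resulting hull: (-6, -9), (7, -5), (6, 10), (-5, 10), (-6, 7).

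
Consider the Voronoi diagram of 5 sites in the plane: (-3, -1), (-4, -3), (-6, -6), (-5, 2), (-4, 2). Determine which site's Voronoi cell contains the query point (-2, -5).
Nearest site = (-4, -3)

The Voronoi cell of site s contains exactly those query points closer to s than to any other site. Compute squared distances from q = (-2, -5) to each site:
  (-4 − -2)² + (-3 − -5)² = 8
  (-6 − -2)² + (-6 − -5)² = 17
  (-3 − -2)² + (-1 − -5)² = 17
  (-4 − -2)² + (2 − -5)² = 53
  (-5 − -2)² + (2 − -5)² = 58
Minimum is attained by (-4, -3), so q lies in its Voronoi cell.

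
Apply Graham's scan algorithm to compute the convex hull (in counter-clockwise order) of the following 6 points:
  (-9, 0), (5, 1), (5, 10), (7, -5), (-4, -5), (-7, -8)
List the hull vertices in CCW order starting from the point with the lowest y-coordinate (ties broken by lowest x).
Hull (CCW) = [(-7, -8), (7, -5), (5, 10), (-9, 0)]

Graham scan procedure:
  1. Find the pivot p₀ = point with lowest y (tie → lowest x): (-7, -8).
  2. Sort the remaining points by polar angle around p₀.
  3. Walk through sorted points, maintaining a stack; pop the top while the last three entries make a non-left turn (cross product ≤ 0).
  4. Final stack is the convex hull in CCW order: (-7, -8), (7, -5), (5, 10), (-9, 0).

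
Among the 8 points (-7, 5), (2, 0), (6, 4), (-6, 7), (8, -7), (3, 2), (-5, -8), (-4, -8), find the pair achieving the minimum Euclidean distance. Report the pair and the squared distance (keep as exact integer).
Pair = ((-5, -8), (-4, -8)); squared distance = 1

Compute all C(8, 2) = 28 pairwise squared distances (x_i − x_j)² + (y_i − y_j)². The minimum is 1, attained by the pair ((-5, -8), (-4, -8)).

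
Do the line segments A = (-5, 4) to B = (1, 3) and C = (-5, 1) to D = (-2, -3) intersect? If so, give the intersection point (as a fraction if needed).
No (intersection of containing lines falls outside at least one segment)

Parametrize and solve: t = -3/7, s = -6/7. At least one of these is outside [0, 1], so the segments do not intersect.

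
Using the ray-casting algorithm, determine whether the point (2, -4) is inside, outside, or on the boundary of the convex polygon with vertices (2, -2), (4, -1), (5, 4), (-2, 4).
The point (2, -4) lies strictly outside the polygon

Cast a horizontal ray to the right from the query point and count how many polygon edges it crosses (each edge strictly once or zero times, handled with the usual half-open convention). 
Parity of crossings → even ⇒ outside.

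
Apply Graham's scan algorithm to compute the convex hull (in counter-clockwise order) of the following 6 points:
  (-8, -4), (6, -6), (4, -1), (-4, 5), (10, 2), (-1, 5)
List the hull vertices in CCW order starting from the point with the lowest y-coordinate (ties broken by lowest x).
Hull (CCW) = [(6, -6), (10, 2), (-1, 5), (-4, 5), (-8, -4)]

Graham scan procedure:
  1. Find the pivot p₀ = point with lowest y (tie → lowest x): (6, -6).
  2. Sort the remaining points by polar angle around p₀.
  3. Walk through sorted points, maintaining a stack; pop the top while the last three entries make a non-left turn (cross product ≤ 0).
  4. Final stack is the convex hull in CCW order: (6, -6), (10, 2), (-1, 5), (-4, 5), (-8, -4).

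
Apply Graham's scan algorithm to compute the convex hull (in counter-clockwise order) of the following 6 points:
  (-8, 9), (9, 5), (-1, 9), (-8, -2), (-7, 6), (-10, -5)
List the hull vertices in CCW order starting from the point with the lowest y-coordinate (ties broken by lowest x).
Hull (CCW) = [(-10, -5), (9, 5), (-1, 9), (-8, 9)]

Graham scan procedure:
  1. Find the pivot p₀ = point with lowest y (tie → lowest x): (-10, -5).
  2. Sort the remaining points by polar angle around p₀.
  3. Walk through sorted points, maintaining a stack; pop the top while the last three entries make a non-left turn (cross product ≤ 0).
  4. Final stack is the convex hull in CCW order: (-10, -5), (9, 5), (-1, 9), (-8, 9).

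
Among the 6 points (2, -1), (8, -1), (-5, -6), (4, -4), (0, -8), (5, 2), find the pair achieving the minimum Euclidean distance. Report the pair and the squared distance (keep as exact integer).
Pair = ((2, -1), (4, -4)); squared distance = 13

Compute all C(6, 2) = 15 pairwise squared distances (x_i − x_j)² + (y_i − y_j)². The minimum is 13, attained by the pair ((2, -1), (4, -4)).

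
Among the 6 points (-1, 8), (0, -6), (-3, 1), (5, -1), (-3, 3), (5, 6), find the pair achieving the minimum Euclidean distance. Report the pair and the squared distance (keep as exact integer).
Pair = ((-3, 1), (-3, 3)); squared distance = 4

Compute all C(6, 2) = 15 pairwise squared distances (x_i − x_j)² + (y_i − y_j)². The minimum is 4, attained by the pair ((-3, 1), (-3, 3)).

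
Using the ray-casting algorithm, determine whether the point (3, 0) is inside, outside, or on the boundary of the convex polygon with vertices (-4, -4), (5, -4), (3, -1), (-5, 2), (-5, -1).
The point (3, 0) lies strictly outside the polygon

Cast a horizontal ray to the right from the query point and count how many polygon edges it crosses (each edge strictly once or zero times, handled with the usual half-open convention). 
Parity of crossings → even ⇒ outside.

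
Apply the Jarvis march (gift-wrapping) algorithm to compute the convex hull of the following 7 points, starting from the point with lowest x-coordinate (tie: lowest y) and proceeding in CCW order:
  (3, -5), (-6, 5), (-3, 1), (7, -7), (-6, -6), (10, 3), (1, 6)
Hull (CCW) = [(-6, -6), (7, -7), (10, 3), (1, 6), (-6, 5)]

Jarvis march: at each step, from the current hull vertex p, select the next vertex q as the point such that every other point lies strictly to the left of (or on) the directed line p → q. (Equivalently: for every other point r, the cross product (q − p) × (r − p) ≥ 0.)
Starting point (lowest x, tie lowest y): (-6, -6). Wrap until returning to start. Resulting hull: (-6, -6), (7, -7), (10, 3), (1, 6), (-6, 5).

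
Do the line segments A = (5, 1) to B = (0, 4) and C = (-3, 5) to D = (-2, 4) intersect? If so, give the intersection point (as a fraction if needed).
No (intersection of containing lines falls outside at least one segment)

Parametrize and solve: t = 2, s = -2. At least one of these is outside [0, 1], so the segments do not intersect.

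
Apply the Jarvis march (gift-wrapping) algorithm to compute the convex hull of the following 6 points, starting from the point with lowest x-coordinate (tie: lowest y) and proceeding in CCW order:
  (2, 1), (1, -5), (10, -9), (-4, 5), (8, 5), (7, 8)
Hull (CCW) = [(-4, 5), (1, -5), (10, -9), (8, 5), (7, 8)]

Jarvis march: at each step, from the current hull vertex p, select the next vertex q as the point such that every other point lies strictly to the left of (or on) the directed line p → q. (Equivalently: for every other point r, the cross product (q − p) × (r − p) ≥ 0.)
Starting point (lowest x, tie lowest y): (-4, 5). Wrap until returning to start. Resulting hull: (-4, 5), (1, -5), (10, -9), (8, 5), (7, 8).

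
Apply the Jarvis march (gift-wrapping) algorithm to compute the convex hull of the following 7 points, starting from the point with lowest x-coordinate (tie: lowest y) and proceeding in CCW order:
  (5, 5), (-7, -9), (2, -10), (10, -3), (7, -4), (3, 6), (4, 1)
Hull (CCW) = [(-7, -9), (2, -10), (10, -3), (5, 5), (3, 6)]

Jarvis march: at each step, from the current hull vertex p, select the next vertex q as the point such that every other point lies strictly to the left of (or on) the directed line p → q. (Equivalently: for every other point r, the cross product (q − p) × (r − p) ≥ 0.)
Starting point (lowest x, tie lowest y): (-7, -9). Wrap until returning to start. Resulting hull: (-7, -9), (2, -10), (10, -3), (5, 5), (3, 6).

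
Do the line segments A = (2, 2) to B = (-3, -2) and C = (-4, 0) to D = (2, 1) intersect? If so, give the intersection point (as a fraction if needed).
Yes; intersection at (8/19, 14/19) (t = 6/19 on AB, s = 14/19 on CD)

Parametrize AB as A + t(B − A) = (2 + -5 t, 2 + -4 t) and CD as C + s(D − C) = (-4 + 6 s, 0 + 1 s). Solve the linear system for (t, s). Determinant = -19 ≠ 0, so a unique intersection of the containing lines exists. Solution: t = 6/19, s = 14/19 — both in [0, 1], so the segments cross. Intersection point: (8/19, 14/19).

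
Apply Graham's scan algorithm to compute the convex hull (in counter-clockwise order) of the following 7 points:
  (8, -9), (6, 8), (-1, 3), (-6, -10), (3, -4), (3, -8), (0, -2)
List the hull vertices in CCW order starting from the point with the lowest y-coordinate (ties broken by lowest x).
Hull (CCW) = [(-6, -10), (8, -9), (6, 8), (-1, 3)]

Graham scan procedure:
  1. Find the pivot p₀ = point with lowest y (tie → lowest x): (-6, -10).
  2. Sort the remaining points by polar angle around p₀.
  3. Walk through sorted points, maintaining a stack; pop the top while the last three entries make a non-left turn (cross product ≤ 0).
  4. Final stack is the convex hull in CCW order: (-6, -10), (8, -9), (6, 8), (-1, 3).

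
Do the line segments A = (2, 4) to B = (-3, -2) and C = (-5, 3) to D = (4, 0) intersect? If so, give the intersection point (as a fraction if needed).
Yes; intersection at (-4/23, 32/23) (t = 10/23 on AB, s = 37/69 on CD)

Parametrize AB as A + t(B − A) = (2 + -5 t, 4 + -6 t) and CD as C + s(D − C) = (-5 + 9 s, 3 + -3 s). Solve the linear system for (t, s). Determinant = -69 ≠ 0, so a unique intersection of the containing lines exists. Solution: t = 10/23, s = 37/69 — both in [0, 1], so the segments cross. Intersection point: (-4/23, 32/23).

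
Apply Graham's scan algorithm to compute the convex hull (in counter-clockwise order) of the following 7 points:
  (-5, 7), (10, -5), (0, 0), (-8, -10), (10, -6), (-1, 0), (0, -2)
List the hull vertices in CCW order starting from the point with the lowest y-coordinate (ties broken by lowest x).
Hull (CCW) = [(-8, -10), (10, -6), (10, -5), (-5, 7)]

Graham scan procedure:
  1. Find the pivot p₀ = point with lowest y (tie → lowest x): (-8, -10).
  2. Sort the remaining points by polar angle around p₀.
  3. Walk through sorted points, maintaining a stack; pop the top while the last three entries make a non-left turn (cross product ≤ 0).
  4. Final stack is the convex hull in CCW order: (-8, -10), (10, -6), (10, -5), (-5, 7).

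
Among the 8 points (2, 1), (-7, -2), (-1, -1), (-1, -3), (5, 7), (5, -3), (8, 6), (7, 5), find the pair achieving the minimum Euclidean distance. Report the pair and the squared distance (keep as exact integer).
Pair = ((8, 6), (7, 5)); squared distance = 2

Compute all C(8, 2) = 28 pairwise squared distances (x_i − x_j)² + (y_i − y_j)². The minimum is 2, attained by the pair ((8, 6), (7, 5)).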